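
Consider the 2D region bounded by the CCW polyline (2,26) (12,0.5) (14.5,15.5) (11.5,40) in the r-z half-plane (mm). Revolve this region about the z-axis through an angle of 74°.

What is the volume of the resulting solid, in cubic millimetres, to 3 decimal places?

Volume = 2967.295 mm³

Profile (r,z), 4 vertices: (2,26) (12,0.5) (14.5,15.5) (11.5,40)
edge 0: (2,26)→(12,0.5)  cross = 2·0.5 − 12·26 = -311.0000; (r_i+r_j)·cross = 14·-311.0000 = -4354.0000
edge 1: (12,0.5)→(14.5,15.5)  cross = 12·15.5 − 14.5·0.5 = 178.7500; (r_i+r_j)·cross = 26.5·178.7500 = 4736.8750
edge 2: (14.5,15.5)→(11.5,40)  cross = 14.5·40 − 11.5·15.5 = 401.7500; (r_i+r_j)·cross = 26·401.7500 = 10445.5000
edge 3: (11.5,40)→(2,26)  cross = 11.5·26 − 2·40 = 219.0000; (r_i+r_j)·cross = 13.5·219.0000 = 2956.5000
Σcross = 488.5000 → A = |Σcross|/2 = 244.2500 mm²
Σ(r_i+r_j)·cross = 13784.8750 → first moment M = |Σ|/6 = 2297.4792
R_c = M/A = 2297.4792/244.2500 = 9.4063 mm
θ = 74° = 1.291544 rad
V = θ·R_c·A = 1.291544·9.4063·244.2500 = 2967.295 mm³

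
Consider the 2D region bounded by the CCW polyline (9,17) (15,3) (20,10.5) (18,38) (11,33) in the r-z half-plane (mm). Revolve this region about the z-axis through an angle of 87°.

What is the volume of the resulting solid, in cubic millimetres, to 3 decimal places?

Volume = 5704.892 mm³

Profile (r,z), 5 vertices: (9,17) (15,3) (20,10.5) (18,38) (11,33)
edge 0: (9,17)→(15,3)  cross = 9·3 − 15·17 = -228.0000; (r_i+r_j)·cross = 24·-228.0000 = -5472.0000
edge 1: (15,3)→(20,10.5)  cross = 15·10.5 − 20·3 = 97.5000; (r_i+r_j)·cross = 35·97.5000 = 3412.5000
edge 2: (20,10.5)→(18,38)  cross = 20·38 − 18·10.5 = 571.0000; (r_i+r_j)·cross = 38·571.0000 = 21698.0000
edge 3: (18,38)→(11,33)  cross = 18·33 − 11·38 = 176.0000; (r_i+r_j)·cross = 29·176.0000 = 5104.0000
edge 4: (11,33)→(9,17)  cross = 11·17 − 9·33 = -110.0000; (r_i+r_j)·cross = 20·-110.0000 = -2200.0000
Σcross = 506.5000 → A = |Σcross|/2 = 253.2500 mm²
Σ(r_i+r_j)·cross = 22542.5000 → first moment M = |Σ|/6 = 3757.0833
R_c = M/A = 3757.0833/253.2500 = 14.8355 mm
θ = 87° = 1.518436 rad
V = θ·R_c·A = 1.518436·14.8355·253.2500 = 5704.892 mm³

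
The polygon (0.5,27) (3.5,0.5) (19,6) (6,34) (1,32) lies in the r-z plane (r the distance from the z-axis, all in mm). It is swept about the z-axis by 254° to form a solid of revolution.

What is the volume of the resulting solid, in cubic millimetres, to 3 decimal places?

Profile (r,z), 5 vertices: (0.5,27) (3.5,0.5) (19,6) (6,34) (1,32)
edge 0: (0.5,27)→(3.5,0.5)  cross = 0.5·0.5 − 3.5·27 = -94.2500; (r_i+r_j)·cross = 4·-94.2500 = -377.0000
edge 1: (3.5,0.5)→(19,6)  cross = 3.5·6 − 19·0.5 = 11.5000; (r_i+r_j)·cross = 22.5·11.5000 = 258.7500
edge 2: (19,6)→(6,34)  cross = 19·34 − 6·6 = 610.0000; (r_i+r_j)·cross = 25·610.0000 = 15250.0000
edge 3: (6,34)→(1,32)  cross = 6·32 − 1·34 = 158.0000; (r_i+r_j)·cross = 7·158.0000 = 1106.0000
edge 4: (1,32)→(0.5,27)  cross = 1·27 − 0.5·32 = 11.0000; (r_i+r_j)·cross = 1.5·11.0000 = 16.5000
Σcross = 696.2500 → A = |Σcross|/2 = 348.1250 mm²
Σ(r_i+r_j)·cross = 16254.2500 → first moment M = |Σ|/6 = 2709.0417
R_c = M/A = 2709.0417/348.1250 = 7.7818 mm
θ = 254° = 4.433136 rad
V = θ·R_c·A = 4.433136·7.7818·348.1250 = 12009.551 mm³

Volume = 12009.551 mm³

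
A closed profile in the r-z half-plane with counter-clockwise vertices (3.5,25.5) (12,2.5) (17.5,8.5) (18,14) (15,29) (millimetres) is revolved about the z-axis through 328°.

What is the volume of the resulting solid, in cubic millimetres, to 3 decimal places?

Volume = 15143.210 mm³

Profile (r,z), 5 vertices: (3.5,25.5) (12,2.5) (17.5,8.5) (18,14) (15,29)
edge 0: (3.5,25.5)→(12,2.5)  cross = 3.5·2.5 − 12·25.5 = -297.2500; (r_i+r_j)·cross = 15.5·-297.2500 = -4607.3750
edge 1: (12,2.5)→(17.5,8.5)  cross = 12·8.5 − 17.5·2.5 = 58.2500; (r_i+r_j)·cross = 29.5·58.2500 = 1718.3750
edge 2: (17.5,8.5)→(18,14)  cross = 17.5·14 − 18·8.5 = 92.0000; (r_i+r_j)·cross = 35.5·92.0000 = 3266.0000
edge 3: (18,14)→(15,29)  cross = 18·29 − 15·14 = 312.0000; (r_i+r_j)·cross = 33·312.0000 = 10296.0000
edge 4: (15,29)→(3.5,25.5)  cross = 15·25.5 − 3.5·29 = 281.0000; (r_i+r_j)·cross = 18.5·281.0000 = 5198.5000
Σcross = 446.0000 → A = |Σcross|/2 = 223.0000 mm²
Σ(r_i+r_j)·cross = 15871.5000 → first moment M = |Σ|/6 = 2645.2500
R_c = M/A = 2645.2500/223.0000 = 11.8621 mm
θ = 328° = 5.724680 rad
V = θ·R_c·A = 5.724680·11.8621·223.0000 = 15143.210 mm³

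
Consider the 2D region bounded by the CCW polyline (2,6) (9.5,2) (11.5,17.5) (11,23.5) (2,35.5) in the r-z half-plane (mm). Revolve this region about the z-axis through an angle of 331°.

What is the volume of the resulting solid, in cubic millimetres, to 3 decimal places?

Profile (r,z), 5 vertices: (2,6) (9.5,2) (11.5,17.5) (11,23.5) (2,35.5)
edge 0: (2,6)→(9.5,2)  cross = 2·2 − 9.5·6 = -53.0000; (r_i+r_j)·cross = 11.5·-53.0000 = -609.5000
edge 1: (9.5,2)→(11.5,17.5)  cross = 9.5·17.5 − 11.5·2 = 143.2500; (r_i+r_j)·cross = 21·143.2500 = 3008.2500
edge 2: (11.5,17.5)→(11,23.5)  cross = 11.5·23.5 − 11·17.5 = 77.7500; (r_i+r_j)·cross = 22.5·77.7500 = 1749.3750
edge 3: (11,23.5)→(2,35.5)  cross = 11·35.5 − 2·23.5 = 343.5000; (r_i+r_j)·cross = 13·343.5000 = 4465.5000
edge 4: (2,35.5)→(2,6)  cross = 2·6 − 2·35.5 = -59.0000; (r_i+r_j)·cross = 4·-59.0000 = -236.0000
Σcross = 452.5000 → A = |Σcross|/2 = 226.2500 mm²
Σ(r_i+r_j)·cross = 8377.6250 → first moment M = |Σ|/6 = 1396.2708
R_c = M/A = 1396.2708/226.2500 = 6.1714 mm
θ = 331° = 5.777040 rad
V = θ·R_c·A = 5.777040·6.1714·226.2500 = 8066.312 mm³

Volume = 8066.312 mm³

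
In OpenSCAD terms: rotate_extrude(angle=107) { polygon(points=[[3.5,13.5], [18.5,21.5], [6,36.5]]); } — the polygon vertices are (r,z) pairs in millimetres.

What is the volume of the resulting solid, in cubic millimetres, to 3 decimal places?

Profile (r,z), 3 vertices: (3.5,13.5) (18.5,21.5) (6,36.5)
edge 0: (3.5,13.5)→(18.5,21.5)  cross = 3.5·21.5 − 18.5·13.5 = -174.5000; (r_i+r_j)·cross = 22·-174.5000 = -3839.0000
edge 1: (18.5,21.5)→(6,36.5)  cross = 18.5·36.5 − 6·21.5 = 546.2500; (r_i+r_j)·cross = 24.5·546.2500 = 13383.1250
edge 2: (6,36.5)→(3.5,13.5)  cross = 6·13.5 − 3.5·36.5 = -46.7500; (r_i+r_j)·cross = 9.5·-46.7500 = -444.1250
Σcross = 325.0000 → A = |Σcross|/2 = 162.5000 mm²
Σ(r_i+r_j)·cross = 9100.0000 → first moment M = |Σ|/6 = 1516.6667
R_c = M/A = 1516.6667/162.5000 = 9.3333 mm
θ = 107° = 1.867502 rad
V = θ·R_c·A = 1.867502·9.3333·162.5000 = 2832.378 mm³

Volume = 2832.378 mm³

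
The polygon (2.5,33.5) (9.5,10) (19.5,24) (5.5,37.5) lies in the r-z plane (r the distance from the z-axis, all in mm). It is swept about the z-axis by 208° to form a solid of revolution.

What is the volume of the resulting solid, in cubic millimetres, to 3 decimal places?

Profile (r,z), 4 vertices: (2.5,33.5) (9.5,10) (19.5,24) (5.5,37.5)
edge 0: (2.5,33.5)→(9.5,10)  cross = 2.5·10 − 9.5·33.5 = -293.2500; (r_i+r_j)·cross = 12·-293.2500 = -3519.0000
edge 1: (9.5,10)→(19.5,24)  cross = 9.5·24 − 19.5·10 = 33.0000; (r_i+r_j)·cross = 29·33.0000 = 957.0000
edge 2: (19.5,24)→(5.5,37.5)  cross = 19.5·37.5 − 5.5·24 = 599.2500; (r_i+r_j)·cross = 25·599.2500 = 14981.2500
edge 3: (5.5,37.5)→(2.5,33.5)  cross = 5.5·33.5 − 2.5·37.5 = 90.5000; (r_i+r_j)·cross = 8·90.5000 = 724.0000
Σcross = 429.5000 → A = |Σcross|/2 = 214.7500 mm²
Σ(r_i+r_j)·cross = 13143.2500 → first moment M = |Σ|/6 = 2190.5417
R_c = M/A = 2190.5417/214.7500 = 10.2004 mm
θ = 208° = 3.630285 rad
V = θ·R_c·A = 3.630285·10.2004·214.7500 = 7952.290 mm³

Volume = 7952.290 mm³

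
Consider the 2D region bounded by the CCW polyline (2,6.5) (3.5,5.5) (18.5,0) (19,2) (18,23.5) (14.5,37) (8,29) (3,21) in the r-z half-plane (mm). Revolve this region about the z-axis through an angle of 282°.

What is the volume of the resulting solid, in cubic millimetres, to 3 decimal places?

Volume = 23315.727 mm³

Profile (r,z), 8 vertices: (2,6.5) (3.5,5.5) (18.5,0) (19,2) (18,23.5) (14.5,37) (8,29) (3,21)
edge 0: (2,6.5)→(3.5,5.5)  cross = 2·5.5 − 3.5·6.5 = -11.7500; (r_i+r_j)·cross = 5.5·-11.7500 = -64.6250
edge 1: (3.5,5.5)→(18.5,0)  cross = 3.5·0 − 18.5·5.5 = -101.7500; (r_i+r_j)·cross = 22·-101.7500 = -2238.5000
edge 2: (18.5,0)→(19,2)  cross = 18.5·2 − 19·0 = 37.0000; (r_i+r_j)·cross = 37.5·37.0000 = 1387.5000
edge 3: (19,2)→(18,23.5)  cross = 19·23.5 − 18·2 = 410.5000; (r_i+r_j)·cross = 37·410.5000 = 15188.5000
edge 4: (18,23.5)→(14.5,37)  cross = 18·37 − 14.5·23.5 = 325.2500; (r_i+r_j)·cross = 32.5·325.2500 = 10570.6250
edge 5: (14.5,37)→(8,29)  cross = 14.5·29 − 8·37 = 124.5000; (r_i+r_j)·cross = 22.5·124.5000 = 2801.2500
edge 6: (8,29)→(3,21)  cross = 8·21 − 3·29 = 81.0000; (r_i+r_j)·cross = 11·81.0000 = 891.0000
edge 7: (3,21)→(2,6.5)  cross = 3·6.5 − 2·21 = -22.5000; (r_i+r_j)·cross = 5·-22.5000 = -112.5000
Σcross = 842.2500 → A = |Σcross|/2 = 421.1250 mm²
Σ(r_i+r_j)·cross = 28423.2500 → first moment M = |Σ|/6 = 4737.2083
R_c = M/A = 4737.2083/421.1250 = 11.2489 mm
θ = 282° = 4.921828 rad
V = θ·R_c·A = 4.921828·11.2489·421.1250 = 23315.727 mm³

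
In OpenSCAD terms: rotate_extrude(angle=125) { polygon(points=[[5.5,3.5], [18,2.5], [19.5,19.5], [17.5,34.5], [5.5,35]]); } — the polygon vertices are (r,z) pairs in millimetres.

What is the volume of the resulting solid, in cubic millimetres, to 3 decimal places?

Volume = 11002.846 mm³

Profile (r,z), 5 vertices: (5.5,3.5) (18,2.5) (19.5,19.5) (17.5,34.5) (5.5,35)
edge 0: (5.5,3.5)→(18,2.5)  cross = 5.5·2.5 − 18·3.5 = -49.2500; (r_i+r_j)·cross = 23.5·-49.2500 = -1157.3750
edge 1: (18,2.5)→(19.5,19.5)  cross = 18·19.5 − 19.5·2.5 = 302.2500; (r_i+r_j)·cross = 37.5·302.2500 = 11334.3750
edge 2: (19.5,19.5)→(17.5,34.5)  cross = 19.5·34.5 − 17.5·19.5 = 331.5000; (r_i+r_j)·cross = 37·331.5000 = 12265.5000
edge 3: (17.5,34.5)→(5.5,35)  cross = 17.5·35 − 5.5·34.5 = 422.7500; (r_i+r_j)·cross = 23·422.7500 = 9723.2500
edge 4: (5.5,35)→(5.5,3.5)  cross = 5.5·3.5 − 5.5·35 = -173.2500; (r_i+r_j)·cross = 11·-173.2500 = -1905.7500
Σcross = 834.0000 → A = |Σcross|/2 = 417.0000 mm²
Σ(r_i+r_j)·cross = 30260.0000 → first moment M = |Σ|/6 = 5043.3333
R_c = M/A = 5043.3333/417.0000 = 12.0943 mm
θ = 125° = 2.181662 rad
V = θ·R_c·A = 2.181662·12.0943·417.0000 = 11002.846 mm³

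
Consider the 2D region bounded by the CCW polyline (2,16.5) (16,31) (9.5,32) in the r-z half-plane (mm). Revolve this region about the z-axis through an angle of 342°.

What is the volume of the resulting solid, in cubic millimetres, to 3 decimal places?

Volume = 2961.507 mm³

Profile (r,z), 3 vertices: (2,16.5) (16,31) (9.5,32)
edge 0: (2,16.5)→(16,31)  cross = 2·31 − 16·16.5 = -202.0000; (r_i+r_j)·cross = 18·-202.0000 = -3636.0000
edge 1: (16,31)→(9.5,32)  cross = 16·32 − 9.5·31 = 217.5000; (r_i+r_j)·cross = 25.5·217.5000 = 5546.2500
edge 2: (9.5,32)→(2,16.5)  cross = 9.5·16.5 − 2·32 = 92.7500; (r_i+r_j)·cross = 11.5·92.7500 = 1066.6250
Σcross = 108.2500 → A = |Σcross|/2 = 54.1250 mm²
Σ(r_i+r_j)·cross = 2976.8750 → first moment M = |Σ|/6 = 496.1458
R_c = M/A = 496.1458/54.1250 = 9.1667 mm
θ = 342° = 5.969026 rad
V = θ·R_c·A = 5.969026·9.1667·54.1250 = 2961.507 mm³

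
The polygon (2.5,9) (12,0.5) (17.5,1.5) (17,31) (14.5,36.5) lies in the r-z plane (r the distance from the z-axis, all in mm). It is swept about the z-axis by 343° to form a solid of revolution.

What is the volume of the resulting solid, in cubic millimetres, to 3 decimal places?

Profile (r,z), 5 vertices: (2.5,9) (12,0.5) (17.5,1.5) (17,31) (14.5,36.5)
edge 0: (2.5,9)→(12,0.5)  cross = 2.5·0.5 − 12·9 = -106.7500; (r_i+r_j)·cross = 14.5·-106.7500 = -1547.8750
edge 1: (12,0.5)→(17.5,1.5)  cross = 12·1.5 − 17.5·0.5 = 9.2500; (r_i+r_j)·cross = 29.5·9.2500 = 272.8750
edge 2: (17.5,1.5)→(17,31)  cross = 17.5·31 − 17·1.5 = 517.0000; (r_i+r_j)·cross = 34.5·517.0000 = 17836.5000
edge 3: (17,31)→(14.5,36.5)  cross = 17·36.5 − 14.5·31 = 171.0000; (r_i+r_j)·cross = 31.5·171.0000 = 5386.5000
edge 4: (14.5,36.5)→(2.5,9)  cross = 14.5·9 − 2.5·36.5 = 39.2500; (r_i+r_j)·cross = 17·39.2500 = 667.2500
Σcross = 629.7500 → A = |Σcross|/2 = 314.8750 mm²
Σ(r_i+r_j)·cross = 22615.2500 → first moment M = |Σ|/6 = 3769.2083
R_c = M/A = 3769.2083/314.8750 = 11.9705 mm
θ = 343° = 5.986479 rad
V = θ·R_c·A = 5.986479·11.9705·314.8750 = 22564.288 mm³

Volume = 22564.288 mm³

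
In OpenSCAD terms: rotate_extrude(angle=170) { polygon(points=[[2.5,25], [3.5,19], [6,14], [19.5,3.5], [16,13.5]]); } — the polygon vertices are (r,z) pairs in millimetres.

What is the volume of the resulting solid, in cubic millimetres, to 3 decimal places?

Volume = 3387.146 mm³

Profile (r,z), 5 vertices: (2.5,25) (3.5,19) (6,14) (19.5,3.5) (16,13.5)
edge 0: (2.5,25)→(3.5,19)  cross = 2.5·19 − 3.5·25 = -40.0000; (r_i+r_j)·cross = 6·-40.0000 = -240.0000
edge 1: (3.5,19)→(6,14)  cross = 3.5·14 − 6·19 = -65.0000; (r_i+r_j)·cross = 9.5·-65.0000 = -617.5000
edge 2: (6,14)→(19.5,3.5)  cross = 6·3.5 − 19.5·14 = -252.0000; (r_i+r_j)·cross = 25.5·-252.0000 = -6426.0000
edge 3: (19.5,3.5)→(16,13.5)  cross = 19.5·13.5 − 16·3.5 = 207.2500; (r_i+r_j)·cross = 35.5·207.2500 = 7357.3750
edge 4: (16,13.5)→(2.5,25)  cross = 16·25 − 2.5·13.5 = 366.2500; (r_i+r_j)·cross = 18.5·366.2500 = 6775.6250
Σcross = 216.5000 → A = |Σcross|/2 = 108.2500 mm²
Σ(r_i+r_j)·cross = 6849.5000 → first moment M = |Σ|/6 = 1141.5833
R_c = M/A = 1141.5833/108.2500 = 10.5458 mm
θ = 170° = 2.967060 rad
V = θ·R_c·A = 2.967060·10.5458·108.2500 = 3387.146 mm³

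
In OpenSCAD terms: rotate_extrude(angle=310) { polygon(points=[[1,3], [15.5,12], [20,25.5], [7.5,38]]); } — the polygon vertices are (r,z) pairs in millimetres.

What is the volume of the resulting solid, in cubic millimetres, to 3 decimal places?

Profile (r,z), 4 vertices: (1,3) (15.5,12) (20,25.5) (7.5,38)
edge 0: (1,3)→(15.5,12)  cross = 1·12 − 15.5·3 = -34.5000; (r_i+r_j)·cross = 16.5·-34.5000 = -569.2500
edge 1: (15.5,12)→(20,25.5)  cross = 15.5·25.5 − 20·12 = 155.2500; (r_i+r_j)·cross = 35.5·155.2500 = 5511.3750
edge 2: (20,25.5)→(7.5,38)  cross = 20·38 − 7.5·25.5 = 568.7500; (r_i+r_j)·cross = 27.5·568.7500 = 15640.6250
edge 3: (7.5,38)→(1,3)  cross = 7.5·3 − 1·38 = -15.5000; (r_i+r_j)·cross = 8.5·-15.5000 = -131.7500
Σcross = 674.0000 → A = |Σcross|/2 = 337.0000 mm²
Σ(r_i+r_j)·cross = 20451.0000 → first moment M = |Σ|/6 = 3408.5000
R_c = M/A = 3408.5000/337.0000 = 10.1142 mm
θ = 310° = 5.410521 rad
V = θ·R_c·A = 5.410521·10.1142·337.0000 = 18441.760 mm³

Volume = 18441.760 mm³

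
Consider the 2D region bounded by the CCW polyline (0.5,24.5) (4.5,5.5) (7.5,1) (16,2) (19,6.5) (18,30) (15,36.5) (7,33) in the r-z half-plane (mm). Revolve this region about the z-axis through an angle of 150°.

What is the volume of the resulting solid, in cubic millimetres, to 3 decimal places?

Volume = 13670.946 mm³

Profile (r,z), 8 vertices: (0.5,24.5) (4.5,5.5) (7.5,1) (16,2) (19,6.5) (18,30) (15,36.5) (7,33)
edge 0: (0.5,24.5)→(4.5,5.5)  cross = 0.5·5.5 − 4.5·24.5 = -107.5000; (r_i+r_j)·cross = 5·-107.5000 = -537.5000
edge 1: (4.5,5.5)→(7.5,1)  cross = 4.5·1 − 7.5·5.5 = -36.7500; (r_i+r_j)·cross = 12·-36.7500 = -441.0000
edge 2: (7.5,1)→(16,2)  cross = 7.5·2 − 16·1 = -1.0000; (r_i+r_j)·cross = 23.5·-1.0000 = -23.5000
edge 3: (16,2)→(19,6.5)  cross = 16·6.5 − 19·2 = 66.0000; (r_i+r_j)·cross = 35·66.0000 = 2310.0000
edge 4: (19,6.5)→(18,30)  cross = 19·30 − 18·6.5 = 453.0000; (r_i+r_j)·cross = 37·453.0000 = 16761.0000
edge 5: (18,30)→(15,36.5)  cross = 18·36.5 − 15·30 = 207.0000; (r_i+r_j)·cross = 33·207.0000 = 6831.0000
edge 6: (15,36.5)→(7,33)  cross = 15·33 − 7·36.5 = 239.5000; (r_i+r_j)·cross = 22·239.5000 = 5269.0000
edge 7: (7,33)→(0.5,24.5)  cross = 7·24.5 − 0.5·33 = 155.0000; (r_i+r_j)·cross = 7.5·155.0000 = 1162.5000
Σcross = 975.2500 → A = |Σcross|/2 = 487.6250 mm²
Σ(r_i+r_j)·cross = 31331.5000 → first moment M = |Σ|/6 = 5221.9167
R_c = M/A = 5221.9167/487.6250 = 10.7089 mm
θ = 150° = 2.617994 rad
V = θ·R_c·A = 2.617994·10.7089·487.6250 = 13670.946 mm³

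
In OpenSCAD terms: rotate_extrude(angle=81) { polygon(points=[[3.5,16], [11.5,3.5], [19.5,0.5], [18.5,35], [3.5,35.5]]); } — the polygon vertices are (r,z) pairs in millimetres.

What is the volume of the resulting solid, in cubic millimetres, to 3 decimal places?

Volume = 7621.229 mm³

Profile (r,z), 5 vertices: (3.5,16) (11.5,3.5) (19.5,0.5) (18.5,35) (3.5,35.5)
edge 0: (3.5,16)→(11.5,3.5)  cross = 3.5·3.5 − 11.5·16 = -171.7500; (r_i+r_j)·cross = 15·-171.7500 = -2576.2500
edge 1: (11.5,3.5)→(19.5,0.5)  cross = 11.5·0.5 − 19.5·3.5 = -62.5000; (r_i+r_j)·cross = 31·-62.5000 = -1937.5000
edge 2: (19.5,0.5)→(18.5,35)  cross = 19.5·35 − 18.5·0.5 = 673.2500; (r_i+r_j)·cross = 38·673.2500 = 25583.5000
edge 3: (18.5,35)→(3.5,35.5)  cross = 18.5·35.5 − 3.5·35 = 534.2500; (r_i+r_j)·cross = 22·534.2500 = 11753.5000
edge 4: (3.5,35.5)→(3.5,16)  cross = 3.5·16 − 3.5·35.5 = -68.2500; (r_i+r_j)·cross = 7·-68.2500 = -477.7500
Σcross = 905.0000 → A = |Σcross|/2 = 452.5000 mm²
Σ(r_i+r_j)·cross = 32345.5000 → first moment M = |Σ|/6 = 5390.9167
R_c = M/A = 5390.9167/452.5000 = 11.9136 mm
θ = 81° = 1.413717 rad
V = θ·R_c·A = 1.413717·11.9136·452.5000 = 7621.229 mm³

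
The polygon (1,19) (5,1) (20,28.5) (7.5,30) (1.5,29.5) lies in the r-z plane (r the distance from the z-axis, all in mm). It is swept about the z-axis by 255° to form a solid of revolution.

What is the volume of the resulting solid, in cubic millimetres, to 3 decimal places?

Volume = 10907.004 mm³

Profile (r,z), 5 vertices: (1,19) (5,1) (20,28.5) (7.5,30) (1.5,29.5)
edge 0: (1,19)→(5,1)  cross = 1·1 − 5·19 = -94.0000; (r_i+r_j)·cross = 6·-94.0000 = -564.0000
edge 1: (5,1)→(20,28.5)  cross = 5·28.5 − 20·1 = 122.5000; (r_i+r_j)·cross = 25·122.5000 = 3062.5000
edge 2: (20,28.5)→(7.5,30)  cross = 20·30 − 7.5·28.5 = 386.2500; (r_i+r_j)·cross = 27.5·386.2500 = 10621.8750
edge 3: (7.5,30)→(1.5,29.5)  cross = 7.5·29.5 − 1.5·30 = 176.2500; (r_i+r_j)·cross = 9·176.2500 = 1586.2500
edge 4: (1.5,29.5)→(1,19)  cross = 1.5·19 − 1·29.5 = -1.0000; (r_i+r_j)·cross = 2.5·-1.0000 = -2.5000
Σcross = 590.0000 → A = |Σcross|/2 = 295.0000 mm²
Σ(r_i+r_j)·cross = 14704.1250 → first moment M = |Σ|/6 = 2450.6875
R_c = M/A = 2450.6875/295.0000 = 8.3074 mm
θ = 255° = 4.450590 rad
V = θ·R_c·A = 4.450590·8.3074·295.0000 = 10907.004 mm³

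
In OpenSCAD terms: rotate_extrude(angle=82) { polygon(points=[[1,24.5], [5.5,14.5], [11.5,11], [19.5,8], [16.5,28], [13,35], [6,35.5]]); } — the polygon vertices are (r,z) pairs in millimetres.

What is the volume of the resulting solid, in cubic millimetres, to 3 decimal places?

Profile (r,z), 7 vertices: (1,24.5) (5.5,14.5) (11.5,11) (19.5,8) (16.5,28) (13,35) (6,35.5)
edge 0: (1,24.5)→(5.5,14.5)  cross = 1·14.5 − 5.5·24.5 = -120.2500; (r_i+r_j)·cross = 6.5·-120.2500 = -781.6250
edge 1: (5.5,14.5)→(11.5,11)  cross = 5.5·11 − 11.5·14.5 = -106.2500; (r_i+r_j)·cross = 17·-106.2500 = -1806.2500
edge 2: (11.5,11)→(19.5,8)  cross = 11.5·8 − 19.5·11 = -122.5000; (r_i+r_j)·cross = 31·-122.5000 = -3797.5000
edge 3: (19.5,8)→(16.5,28)  cross = 19.5·28 − 16.5·8 = 414.0000; (r_i+r_j)·cross = 36·414.0000 = 14904.0000
edge 4: (16.5,28)→(13,35)  cross = 16.5·35 − 13·28 = 213.5000; (r_i+r_j)·cross = 29.5·213.5000 = 6298.2500
edge 5: (13,35)→(6,35.5)  cross = 13·35.5 − 6·35 = 251.5000; (r_i+r_j)·cross = 19·251.5000 = 4778.5000
edge 6: (6,35.5)→(1,24.5)  cross = 6·24.5 − 1·35.5 = 111.5000; (r_i+r_j)·cross = 7·111.5000 = 780.5000
Σcross = 641.5000 → A = |Σcross|/2 = 320.7500 mm²
Σ(r_i+r_j)·cross = 20375.8750 → first moment M = |Σ|/6 = 3395.9792
R_c = M/A = 3395.9792/320.7500 = 10.5876 mm
θ = 82° = 1.431170 rad
V = θ·R_c·A = 1.431170·10.5876·320.7500 = 4860.223 mm³

Volume = 4860.223 mm³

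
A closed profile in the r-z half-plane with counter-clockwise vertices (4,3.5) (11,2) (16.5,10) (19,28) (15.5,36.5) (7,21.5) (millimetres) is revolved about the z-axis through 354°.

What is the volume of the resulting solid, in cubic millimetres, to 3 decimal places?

Profile (r,z), 6 vertices: (4,3.5) (11,2) (16.5,10) (19,28) (15.5,36.5) (7,21.5)
edge 0: (4,3.5)→(11,2)  cross = 4·2 − 11·3.5 = -30.5000; (r_i+r_j)·cross = 15·-30.5000 = -457.5000
edge 1: (11,2)→(16.5,10)  cross = 11·10 − 16.5·2 = 77.0000; (r_i+r_j)·cross = 27.5·77.0000 = 2117.5000
edge 2: (16.5,10)→(19,28)  cross = 16.5·28 − 19·10 = 272.0000; (r_i+r_j)·cross = 35.5·272.0000 = 9656.0000
edge 3: (19,28)→(15.5,36.5)  cross = 19·36.5 − 15.5·28 = 259.5000; (r_i+r_j)·cross = 34.5·259.5000 = 8952.7500
edge 4: (15.5,36.5)→(7,21.5)  cross = 15.5·21.5 − 7·36.5 = 77.7500; (r_i+r_j)·cross = 22.5·77.7500 = 1749.3750
edge 5: (7,21.5)→(4,3.5)  cross = 7·3.5 − 4·21.5 = -61.5000; (r_i+r_j)·cross = 11·-61.5000 = -676.5000
Σcross = 594.2500 → A = |Σcross|/2 = 297.1250 mm²
Σ(r_i+r_j)·cross = 21341.6250 → first moment M = |Σ|/6 = 3556.9375
R_c = M/A = 3556.9375/297.1250 = 11.9712 mm
θ = 354° = 6.178466 rad
V = θ·R_c·A = 6.178466·11.9712·297.1250 = 21976.416 mm³

Volume = 21976.416 mm³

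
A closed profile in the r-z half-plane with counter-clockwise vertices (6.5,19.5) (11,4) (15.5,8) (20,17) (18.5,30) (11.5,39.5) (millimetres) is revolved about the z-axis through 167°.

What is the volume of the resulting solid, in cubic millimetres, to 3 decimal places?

Volume = 11194.269 mm³

Profile (r,z), 6 vertices: (6.5,19.5) (11,4) (15.5,8) (20,17) (18.5,30) (11.5,39.5)
edge 0: (6.5,19.5)→(11,4)  cross = 6.5·4 − 11·19.5 = -188.5000; (r_i+r_j)·cross = 17.5·-188.5000 = -3298.7500
edge 1: (11,4)→(15.5,8)  cross = 11·8 − 15.5·4 = 26.0000; (r_i+r_j)·cross = 26.5·26.0000 = 689.0000
edge 2: (15.5,8)→(20,17)  cross = 15.5·17 − 20·8 = 103.5000; (r_i+r_j)·cross = 35.5·103.5000 = 3674.2500
edge 3: (20,17)→(18.5,30)  cross = 20·30 − 18.5·17 = 285.5000; (r_i+r_j)·cross = 38.5·285.5000 = 10991.7500
edge 4: (18.5,30)→(11.5,39.5)  cross = 18.5·39.5 − 11.5·30 = 385.7500; (r_i+r_j)·cross = 30·385.7500 = 11572.5000
edge 5: (11.5,39.5)→(6.5,19.5)  cross = 11.5·19.5 − 6.5·39.5 = -32.5000; (r_i+r_j)·cross = 18·-32.5000 = -585.0000
Σcross = 579.7500 → A = |Σcross|/2 = 289.8750 mm²
Σ(r_i+r_j)·cross = 23043.7500 → first moment M = |Σ|/6 = 3840.6250
R_c = M/A = 3840.6250/289.8750 = 13.2492 mm
θ = 167° = 2.914700 rad
V = θ·R_c·A = 2.914700·13.2492·289.8750 = 11194.269 mm³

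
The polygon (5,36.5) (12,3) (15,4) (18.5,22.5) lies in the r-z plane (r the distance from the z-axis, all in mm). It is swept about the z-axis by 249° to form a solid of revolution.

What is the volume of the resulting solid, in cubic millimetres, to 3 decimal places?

Volume = 10822.574 mm³

Profile (r,z), 4 vertices: (5,36.5) (12,3) (15,4) (18.5,22.5)
edge 0: (5,36.5)→(12,3)  cross = 5·3 − 12·36.5 = -423.0000; (r_i+r_j)·cross = 17·-423.0000 = -7191.0000
edge 1: (12,3)→(15,4)  cross = 12·4 − 15·3 = 3.0000; (r_i+r_j)·cross = 27·3.0000 = 81.0000
edge 2: (15,4)→(18.5,22.5)  cross = 15·22.5 − 18.5·4 = 263.5000; (r_i+r_j)·cross = 33.5·263.5000 = 8827.2500
edge 3: (18.5,22.5)→(5,36.5)  cross = 18.5·36.5 − 5·22.5 = 562.7500; (r_i+r_j)·cross = 23.5·562.7500 = 13224.6250
Σcross = 406.2500 → A = |Σcross|/2 = 203.1250 mm²
Σ(r_i+r_j)·cross = 14941.8750 → first moment M = |Σ|/6 = 2490.3125
R_c = M/A = 2490.3125/203.1250 = 12.2600 mm
θ = 249° = 4.345870 rad
V = θ·R_c·A = 4.345870·12.2600·203.1250 = 10822.574 mm³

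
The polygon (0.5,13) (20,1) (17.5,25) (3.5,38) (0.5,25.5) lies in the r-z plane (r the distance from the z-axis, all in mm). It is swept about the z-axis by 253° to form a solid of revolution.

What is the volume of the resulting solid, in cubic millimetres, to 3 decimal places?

Volume = 18528.390 mm³

Profile (r,z), 5 vertices: (0.5,13) (20,1) (17.5,25) (3.5,38) (0.5,25.5)
edge 0: (0.5,13)→(20,1)  cross = 0.5·1 − 20·13 = -259.5000; (r_i+r_j)·cross = 20.5·-259.5000 = -5319.7500
edge 1: (20,1)→(17.5,25)  cross = 20·25 − 17.5·1 = 482.5000; (r_i+r_j)·cross = 37.5·482.5000 = 18093.7500
edge 2: (17.5,25)→(3.5,38)  cross = 17.5·38 − 3.5·25 = 577.5000; (r_i+r_j)·cross = 21·577.5000 = 12127.5000
edge 3: (3.5,38)→(0.5,25.5)  cross = 3.5·25.5 − 0.5·38 = 70.2500; (r_i+r_j)·cross = 4·70.2500 = 281.0000
edge 4: (0.5,25.5)→(0.5,13)  cross = 0.5·13 − 0.5·25.5 = -6.2500; (r_i+r_j)·cross = 1·-6.2500 = -6.2500
Σcross = 864.5000 → A = |Σcross|/2 = 432.2500 mm²
Σ(r_i+r_j)·cross = 25176.2500 → first moment M = |Σ|/6 = 4196.0417
R_c = M/A = 4196.0417/432.2500 = 9.7074 mm
θ = 253° = 4.415683 rad
V = θ·R_c·A = 4.415683·9.7074·432.2500 = 18528.390 mm³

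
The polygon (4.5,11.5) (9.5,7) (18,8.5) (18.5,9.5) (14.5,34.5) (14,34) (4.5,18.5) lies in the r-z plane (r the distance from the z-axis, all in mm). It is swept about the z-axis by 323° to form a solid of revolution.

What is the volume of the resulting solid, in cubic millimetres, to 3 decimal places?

Profile (r,z), 7 vertices: (4.5,11.5) (9.5,7) (18,8.5) (18.5,9.5) (14.5,34.5) (14,34) (4.5,18.5)
edge 0: (4.5,11.5)→(9.5,7)  cross = 4.5·7 − 9.5·11.5 = -77.7500; (r_i+r_j)·cross = 14·-77.7500 = -1088.5000
edge 1: (9.5,7)→(18,8.5)  cross = 9.5·8.5 − 18·7 = -45.2500; (r_i+r_j)·cross = 27.5·-45.2500 = -1244.3750
edge 2: (18,8.5)→(18.5,9.5)  cross = 18·9.5 − 18.5·8.5 = 13.7500; (r_i+r_j)·cross = 36.5·13.7500 = 501.8750
edge 3: (18.5,9.5)→(14.5,34.5)  cross = 18.5·34.5 − 14.5·9.5 = 500.5000; (r_i+r_j)·cross = 33·500.5000 = 16516.5000
edge 4: (14.5,34.5)→(14,34)  cross = 14.5·34 − 14·34.5 = 10.0000; (r_i+r_j)·cross = 28.5·10.0000 = 285.0000
edge 5: (14,34)→(4.5,18.5)  cross = 14·18.5 − 4.5·34 = 106.0000; (r_i+r_j)·cross = 18.5·106.0000 = 1961.0000
edge 6: (4.5,18.5)→(4.5,11.5)  cross = 4.5·11.5 − 4.5·18.5 = -31.5000; (r_i+r_j)·cross = 9·-31.5000 = -283.5000
Σcross = 475.7500 → A = |Σcross|/2 = 237.8750 mm²
Σ(r_i+r_j)·cross = 16648.0000 → first moment M = |Σ|/6 = 2774.6667
R_c = M/A = 2774.6667/237.8750 = 11.6644 mm
θ = 323° = 5.637413 rad
V = θ·R_c·A = 5.637413·11.6644·237.8750 = 15641.943 mm³

Volume = 15641.943 mm³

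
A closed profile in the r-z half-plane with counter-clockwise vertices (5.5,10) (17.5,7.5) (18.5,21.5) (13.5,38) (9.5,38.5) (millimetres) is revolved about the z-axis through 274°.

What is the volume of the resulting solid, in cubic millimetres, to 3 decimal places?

Volume = 16404.348 mm³

Profile (r,z), 5 vertices: (5.5,10) (17.5,7.5) (18.5,21.5) (13.5,38) (9.5,38.5)
edge 0: (5.5,10)→(17.5,7.5)  cross = 5.5·7.5 − 17.5·10 = -133.7500; (r_i+r_j)·cross = 23·-133.7500 = -3076.2500
edge 1: (17.5,7.5)→(18.5,21.5)  cross = 17.5·21.5 − 18.5·7.5 = 237.5000; (r_i+r_j)·cross = 36·237.5000 = 8550.0000
edge 2: (18.5,21.5)→(13.5,38)  cross = 18.5·38 − 13.5·21.5 = 412.7500; (r_i+r_j)·cross = 32·412.7500 = 13208.0000
edge 3: (13.5,38)→(9.5,38.5)  cross = 13.5·38.5 − 9.5·38 = 158.7500; (r_i+r_j)·cross = 23·158.7500 = 3651.2500
edge 4: (9.5,38.5)→(5.5,10)  cross = 9.5·10 − 5.5·38.5 = -116.7500; (r_i+r_j)·cross = 15·-116.7500 = -1751.2500
Σcross = 558.5000 → A = |Σcross|/2 = 279.2500 mm²
Σ(r_i+r_j)·cross = 20581.7500 → first moment M = |Σ|/6 = 3430.2917
R_c = M/A = 3430.2917/279.2500 = 12.2839 mm
θ = 274° = 4.782202 rad
V = θ·R_c·A = 4.782202·12.2839·279.2500 = 16404.348 mm³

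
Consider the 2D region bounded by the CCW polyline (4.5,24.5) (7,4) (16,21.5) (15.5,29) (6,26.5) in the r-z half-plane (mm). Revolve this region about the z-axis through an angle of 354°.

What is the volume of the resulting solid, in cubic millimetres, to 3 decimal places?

Profile (r,z), 5 vertices: (4.5,24.5) (7,4) (16,21.5) (15.5,29) (6,26.5)
edge 0: (4.5,24.5)→(7,4)  cross = 4.5·4 − 7·24.5 = -153.5000; (r_i+r_j)·cross = 11.5·-153.5000 = -1765.2500
edge 1: (7,4)→(16,21.5)  cross = 7·21.5 − 16·4 = 86.5000; (r_i+r_j)·cross = 23·86.5000 = 1989.5000
edge 2: (16,21.5)→(15.5,29)  cross = 16·29 − 15.5·21.5 = 130.7500; (r_i+r_j)·cross = 31.5·130.7500 = 4118.6250
edge 3: (15.5,29)→(6,26.5)  cross = 15.5·26.5 − 6·29 = 236.7500; (r_i+r_j)·cross = 21.5·236.7500 = 5090.1250
edge 4: (6,26.5)→(4.5,24.5)  cross = 6·24.5 − 4.5·26.5 = 27.7500; (r_i+r_j)·cross = 10.5·27.7500 = 291.3750
Σcross = 328.2500 → A = |Σcross|/2 = 164.1250 mm²
Σ(r_i+r_j)·cross = 9724.3750 → first moment M = |Σ|/6 = 1620.7292
R_c = M/A = 1620.7292/164.1250 = 9.8750 mm
θ = 354° = 6.178466 rad
V = θ·R_c·A = 6.178466·9.8750·164.1250 = 10013.619 mm³

Volume = 10013.619 mm³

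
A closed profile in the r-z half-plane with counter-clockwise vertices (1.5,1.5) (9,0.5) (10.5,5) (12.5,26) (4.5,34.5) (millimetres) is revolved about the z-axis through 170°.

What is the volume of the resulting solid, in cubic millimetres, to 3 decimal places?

Volume = 5219.553 mm³

Profile (r,z), 5 vertices: (1.5,1.5) (9,0.5) (10.5,5) (12.5,26) (4.5,34.5)
edge 0: (1.5,1.5)→(9,0.5)  cross = 1.5·0.5 − 9·1.5 = -12.7500; (r_i+r_j)·cross = 10.5·-12.7500 = -133.8750
edge 1: (9,0.5)→(10.5,5)  cross = 9·5 − 10.5·0.5 = 39.7500; (r_i+r_j)·cross = 19.5·39.7500 = 775.1250
edge 2: (10.5,5)→(12.5,26)  cross = 10.5·26 − 12.5·5 = 210.5000; (r_i+r_j)·cross = 23·210.5000 = 4841.5000
edge 3: (12.5,26)→(4.5,34.5)  cross = 12.5·34.5 − 4.5·26 = 314.2500; (r_i+r_j)·cross = 17·314.2500 = 5342.2500
edge 4: (4.5,34.5)→(1.5,1.5)  cross = 4.5·1.5 − 1.5·34.5 = -45.0000; (r_i+r_j)·cross = 6·-45.0000 = -270.0000
Σcross = 506.7500 → A = |Σcross|/2 = 253.3750 mm²
Σ(r_i+r_j)·cross = 10555.0000 → first moment M = |Σ|/6 = 1759.1667
R_c = M/A = 1759.1667/253.3750 = 6.9429 mm
θ = 170° = 2.967060 rad
V = θ·R_c·A = 2.967060·6.9429·253.3750 = 5219.553 mm³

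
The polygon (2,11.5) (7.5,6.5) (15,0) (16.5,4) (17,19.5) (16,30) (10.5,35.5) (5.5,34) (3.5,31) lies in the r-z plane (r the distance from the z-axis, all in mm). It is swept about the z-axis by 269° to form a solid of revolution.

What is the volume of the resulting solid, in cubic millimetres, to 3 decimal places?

Volume = 18522.597 mm³

Profile (r,z), 9 vertices: (2,11.5) (7.5,6.5) (15,0) (16.5,4) (17,19.5) (16,30) (10.5,35.5) (5.5,34) (3.5,31)
edge 0: (2,11.5)→(7.5,6.5)  cross = 2·6.5 − 7.5·11.5 = -73.2500; (r_i+r_j)·cross = 9.5·-73.2500 = -695.8750
edge 1: (7.5,6.5)→(15,0)  cross = 7.5·0 − 15·6.5 = -97.5000; (r_i+r_j)·cross = 22.5·-97.5000 = -2193.7500
edge 2: (15,0)→(16.5,4)  cross = 15·4 − 16.5·0 = 60.0000; (r_i+r_j)·cross = 31.5·60.0000 = 1890.0000
edge 3: (16.5,4)→(17,19.5)  cross = 16.5·19.5 − 17·4 = 253.7500; (r_i+r_j)·cross = 33.5·253.7500 = 8500.6250
edge 4: (17,19.5)→(16,30)  cross = 17·30 − 16·19.5 = 198.0000; (r_i+r_j)·cross = 33·198.0000 = 6534.0000
edge 5: (16,30)→(10.5,35.5)  cross = 16·35.5 − 10.5·30 = 253.0000; (r_i+r_j)·cross = 26.5·253.0000 = 6704.5000
edge 6: (10.5,35.5)→(5.5,34)  cross = 10.5·34 − 5.5·35.5 = 161.7500; (r_i+r_j)·cross = 16·161.7500 = 2588.0000
edge 7: (5.5,34)→(3.5,31)  cross = 5.5·31 − 3.5·34 = 51.5000; (r_i+r_j)·cross = 9·51.5000 = 463.5000
edge 8: (3.5,31)→(2,11.5)  cross = 3.5·11.5 − 2·31 = -21.7500; (r_i+r_j)·cross = 5.5·-21.7500 = -119.6250
Σcross = 785.5000 → A = |Σcross|/2 = 392.7500 mm²
Σ(r_i+r_j)·cross = 23671.3750 → first moment M = |Σ|/6 = 3945.2292
R_c = M/A = 3945.2292/392.7500 = 10.0451 mm
θ = 269° = 4.694936 rad
V = θ·R_c·A = 4.694936·10.0451·392.7500 = 18522.597 mm³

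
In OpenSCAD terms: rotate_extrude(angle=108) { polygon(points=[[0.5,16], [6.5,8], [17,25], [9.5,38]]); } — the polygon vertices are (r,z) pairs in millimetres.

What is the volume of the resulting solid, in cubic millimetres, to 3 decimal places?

Volume = 3794.416 mm³

Profile (r,z), 4 vertices: (0.5,16) (6.5,8) (17,25) (9.5,38)
edge 0: (0.5,16)→(6.5,8)  cross = 0.5·8 − 6.5·16 = -100.0000; (r_i+r_j)·cross = 7·-100.0000 = -700.0000
edge 1: (6.5,8)→(17,25)  cross = 6.5·25 − 17·8 = 26.5000; (r_i+r_j)·cross = 23.5·26.5000 = 622.7500
edge 2: (17,25)→(9.5,38)  cross = 17·38 − 9.5·25 = 408.5000; (r_i+r_j)·cross = 26.5·408.5000 = 10825.2500
edge 3: (9.5,38)→(0.5,16)  cross = 9.5·16 − 0.5·38 = 133.0000; (r_i+r_j)·cross = 10·133.0000 = 1330.0000
Σcross = 468.0000 → A = |Σcross|/2 = 234.0000 mm²
Σ(r_i+r_j)·cross = 12078.0000 → first moment M = |Σ|/6 = 2013.0000
R_c = M/A = 2013.0000/234.0000 = 8.6026 mm
θ = 108° = 1.884956 rad
V = θ·R_c·A = 1.884956·8.6026·234.0000 = 3794.416 mm³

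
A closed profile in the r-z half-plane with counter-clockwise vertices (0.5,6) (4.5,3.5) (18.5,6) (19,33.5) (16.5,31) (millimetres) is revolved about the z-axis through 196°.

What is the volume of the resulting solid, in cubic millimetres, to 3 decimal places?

Volume = 11789.088 mm³

Profile (r,z), 5 vertices: (0.5,6) (4.5,3.5) (18.5,6) (19,33.5) (16.5,31)
edge 0: (0.5,6)→(4.5,3.5)  cross = 0.5·3.5 − 4.5·6 = -25.2500; (r_i+r_j)·cross = 5·-25.2500 = -126.2500
edge 1: (4.5,3.5)→(18.5,6)  cross = 4.5·6 − 18.5·3.5 = -37.7500; (r_i+r_j)·cross = 23·-37.7500 = -868.2500
edge 2: (18.5,6)→(19,33.5)  cross = 18.5·33.5 − 19·6 = 505.7500; (r_i+r_j)·cross = 37.5·505.7500 = 18965.6250
edge 3: (19,33.5)→(16.5,31)  cross = 19·31 − 16.5·33.5 = 36.2500; (r_i+r_j)·cross = 35.5·36.2500 = 1286.8750
edge 4: (16.5,31)→(0.5,6)  cross = 16.5·6 − 0.5·31 = 83.5000; (r_i+r_j)·cross = 17·83.5000 = 1419.5000
Σcross = 562.5000 → A = |Σcross|/2 = 281.2500 mm²
Σ(r_i+r_j)·cross = 20677.5000 → first moment M = |Σ|/6 = 3446.2500
R_c = M/A = 3446.2500/281.2500 = 12.2533 mm
θ = 196° = 3.420845 rad
V = θ·R_c·A = 3.420845·12.2533·281.2500 = 11789.088 mm³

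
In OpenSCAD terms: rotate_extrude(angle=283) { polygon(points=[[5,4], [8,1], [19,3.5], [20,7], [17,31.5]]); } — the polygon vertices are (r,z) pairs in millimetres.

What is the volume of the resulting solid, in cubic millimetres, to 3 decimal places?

Profile (r,z), 5 vertices: (5,4) (8,1) (19,3.5) (20,7) (17,31.5)
edge 0: (5,4)→(8,1)  cross = 5·1 − 8·4 = -27.0000; (r_i+r_j)·cross = 13·-27.0000 = -351.0000
edge 1: (8,1)→(19,3.5)  cross = 8·3.5 − 19·1 = 9.0000; (r_i+r_j)·cross = 27·9.0000 = 243.0000
edge 2: (19,3.5)→(20,7)  cross = 19·7 − 20·3.5 = 63.0000; (r_i+r_j)·cross = 39·63.0000 = 2457.0000
edge 3: (20,7)→(17,31.5)  cross = 20·31.5 − 17·7 = 511.0000; (r_i+r_j)·cross = 37·511.0000 = 18907.0000
edge 4: (17,31.5)→(5,4)  cross = 17·4 − 5·31.5 = -89.5000; (r_i+r_j)·cross = 22·-89.5000 = -1969.0000
Σcross = 466.5000 → A = |Σcross|/2 = 233.2500 mm²
Σ(r_i+r_j)·cross = 19287.0000 → first moment M = |Σ|/6 = 3214.5000
R_c = M/A = 3214.5000/233.2500 = 13.7814 mm
θ = 283° = 4.939282 rad
V = θ·R_c·A = 4.939282·13.7814·233.2500 = 15877.321 mm³

Volume = 15877.321 mm³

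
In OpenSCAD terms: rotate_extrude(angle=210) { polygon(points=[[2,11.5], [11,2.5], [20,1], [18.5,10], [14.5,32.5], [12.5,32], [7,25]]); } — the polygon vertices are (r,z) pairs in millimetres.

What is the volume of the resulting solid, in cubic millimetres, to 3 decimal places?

Volume = 13936.890 mm³

Profile (r,z), 7 vertices: (2,11.5) (11,2.5) (20,1) (18.5,10) (14.5,32.5) (12.5,32) (7,25)
edge 0: (2,11.5)→(11,2.5)  cross = 2·2.5 − 11·11.5 = -121.5000; (r_i+r_j)·cross = 13·-121.5000 = -1579.5000
edge 1: (11,2.5)→(20,1)  cross = 11·1 − 20·2.5 = -39.0000; (r_i+r_j)·cross = 31·-39.0000 = -1209.0000
edge 2: (20,1)→(18.5,10)  cross = 20·10 − 18.5·1 = 181.5000; (r_i+r_j)·cross = 38.5·181.5000 = 6987.7500
edge 3: (18.5,10)→(14.5,32.5)  cross = 18.5·32.5 − 14.5·10 = 456.2500; (r_i+r_j)·cross = 33·456.2500 = 15056.2500
edge 4: (14.5,32.5)→(12.5,32)  cross = 14.5·32 − 12.5·32.5 = 57.7500; (r_i+r_j)·cross = 27·57.7500 = 1559.2500
edge 5: (12.5,32)→(7,25)  cross = 12.5·25 − 7·32 = 88.5000; (r_i+r_j)·cross = 19.5·88.5000 = 1725.7500
edge 6: (7,25)→(2,11.5)  cross = 7·11.5 − 2·25 = 30.5000; (r_i+r_j)·cross = 9·30.5000 = 274.5000
Σcross = 654.0000 → A = |Σcross|/2 = 327.0000 mm²
Σ(r_i+r_j)·cross = 22815.0000 → first moment M = |Σ|/6 = 3802.5000
R_c = M/A = 3802.5000/327.0000 = 11.6284 mm
θ = 210° = 3.665191 rad
V = θ·R_c·A = 3.665191·11.6284·327.0000 = 13936.890 mm³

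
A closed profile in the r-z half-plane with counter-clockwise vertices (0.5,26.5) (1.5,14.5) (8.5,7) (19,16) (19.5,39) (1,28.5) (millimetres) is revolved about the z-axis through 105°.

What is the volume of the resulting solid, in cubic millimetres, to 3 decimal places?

Volume = 7946.822 mm³

Profile (r,z), 6 vertices: (0.5,26.5) (1.5,14.5) (8.5,7) (19,16) (19.5,39) (1,28.5)
edge 0: (0.5,26.5)→(1.5,14.5)  cross = 0.5·14.5 − 1.5·26.5 = -32.5000; (r_i+r_j)·cross = 2·-32.5000 = -65.0000
edge 1: (1.5,14.5)→(8.5,7)  cross = 1.5·7 − 8.5·14.5 = -112.7500; (r_i+r_j)·cross = 10·-112.7500 = -1127.5000
edge 2: (8.5,7)→(19,16)  cross = 8.5·16 − 19·7 = 3.0000; (r_i+r_j)·cross = 27.5·3.0000 = 82.5000
edge 3: (19,16)→(19.5,39)  cross = 19·39 − 19.5·16 = 429.0000; (r_i+r_j)·cross = 38.5·429.0000 = 16516.5000
edge 4: (19.5,39)→(1,28.5)  cross = 19.5·28.5 − 1·39 = 516.7500; (r_i+r_j)·cross = 20.5·516.7500 = 10593.3750
edge 5: (1,28.5)→(0.5,26.5)  cross = 1·26.5 − 0.5·28.5 = 12.2500; (r_i+r_j)·cross = 1.5·12.2500 = 18.3750
Σcross = 815.7500 → A = |Σcross|/2 = 407.8750 mm²
Σ(r_i+r_j)·cross = 26018.2500 → first moment M = |Σ|/6 = 4336.3750
R_c = M/A = 4336.3750/407.8750 = 10.6316 mm
θ = 105° = 1.832596 rad
V = θ·R_c·A = 1.832596·10.6316·407.8750 = 7946.822 mm³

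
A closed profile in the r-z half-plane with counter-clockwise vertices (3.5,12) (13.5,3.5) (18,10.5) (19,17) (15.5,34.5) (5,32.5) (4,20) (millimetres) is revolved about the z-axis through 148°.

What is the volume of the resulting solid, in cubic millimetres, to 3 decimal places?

Profile (r,z), 7 vertices: (3.5,12) (13.5,3.5) (18,10.5) (19,17) (15.5,34.5) (5,32.5) (4,20)
edge 0: (3.5,12)→(13.5,3.5)  cross = 3.5·3.5 − 13.5·12 = -149.7500; (r_i+r_j)·cross = 17·-149.7500 = -2545.7500
edge 1: (13.5,3.5)→(18,10.5)  cross = 13.5·10.5 − 18·3.5 = 78.7500; (r_i+r_j)·cross = 31.5·78.7500 = 2480.6250
edge 2: (18,10.5)→(19,17)  cross = 18·17 − 19·10.5 = 106.5000; (r_i+r_j)·cross = 37·106.5000 = 3940.5000
edge 3: (19,17)→(15.5,34.5)  cross = 19·34.5 − 15.5·17 = 392.0000; (r_i+r_j)·cross = 34.5·392.0000 = 13524.0000
edge 4: (15.5,34.5)→(5,32.5)  cross = 15.5·32.5 − 5·34.5 = 331.2500; (r_i+r_j)·cross = 20.5·331.2500 = 6790.6250
edge 5: (5,32.5)→(4,20)  cross = 5·20 − 4·32.5 = -30.0000; (r_i+r_j)·cross = 9·-30.0000 = -270.0000
edge 6: (4,20)→(3.5,12)  cross = 4·12 − 3.5·20 = -22.0000; (r_i+r_j)·cross = 7.5·-22.0000 = -165.0000
Σcross = 706.7500 → A = |Σcross|/2 = 353.3750 mm²
Σ(r_i+r_j)·cross = 23755.0000 → first moment M = |Σ|/6 = 3959.1667
R_c = M/A = 3959.1667/353.3750 = 11.2039 mm
θ = 148° = 2.583087 rad
V = θ·R_c·A = 2.583087·11.2039·353.3750 = 10226.873 mm³

Volume = 10226.873 mm³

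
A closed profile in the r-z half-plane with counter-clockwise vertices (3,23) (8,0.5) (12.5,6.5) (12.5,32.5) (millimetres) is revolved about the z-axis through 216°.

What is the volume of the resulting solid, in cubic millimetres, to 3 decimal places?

Volume = 6283.421 mm³

Profile (r,z), 4 vertices: (3,23) (8,0.5) (12.5,6.5) (12.5,32.5)
edge 0: (3,23)→(8,0.5)  cross = 3·0.5 − 8·23 = -182.5000; (r_i+r_j)·cross = 11·-182.5000 = -2007.5000
edge 1: (8,0.5)→(12.5,6.5)  cross = 8·6.5 − 12.5·0.5 = 45.7500; (r_i+r_j)·cross = 20.5·45.7500 = 937.8750
edge 2: (12.5,6.5)→(12.5,32.5)  cross = 12.5·32.5 − 12.5·6.5 = 325.0000; (r_i+r_j)·cross = 25·325.0000 = 8125.0000
edge 3: (12.5,32.5)→(3,23)  cross = 12.5·23 − 3·32.5 = 190.0000; (r_i+r_j)·cross = 15.5·190.0000 = 2945.0000
Σcross = 378.2500 → A = |Σcross|/2 = 189.1250 mm²
Σ(r_i+r_j)·cross = 10000.3750 → first moment M = |Σ|/6 = 1666.7292
R_c = M/A = 1666.7292/189.1250 = 8.8128 mm
θ = 216° = 3.769911 rad
V = θ·R_c·A = 3.769911·8.8128·189.1250 = 6283.421 mm³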